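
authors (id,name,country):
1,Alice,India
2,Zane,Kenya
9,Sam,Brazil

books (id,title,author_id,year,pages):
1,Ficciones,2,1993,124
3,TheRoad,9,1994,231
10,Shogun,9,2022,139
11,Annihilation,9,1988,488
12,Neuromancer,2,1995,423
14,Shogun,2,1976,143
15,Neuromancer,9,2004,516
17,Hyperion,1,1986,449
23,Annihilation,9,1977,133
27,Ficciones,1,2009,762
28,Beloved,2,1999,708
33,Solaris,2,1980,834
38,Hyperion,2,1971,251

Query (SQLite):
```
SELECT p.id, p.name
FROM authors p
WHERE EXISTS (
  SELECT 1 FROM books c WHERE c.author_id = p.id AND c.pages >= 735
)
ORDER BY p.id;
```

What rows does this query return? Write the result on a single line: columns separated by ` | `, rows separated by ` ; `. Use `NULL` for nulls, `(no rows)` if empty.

1 | Alice ; 2 | Zane

For each authors row, check whether any books with matching author_id has pages >= 735.
Keep rows where that is true.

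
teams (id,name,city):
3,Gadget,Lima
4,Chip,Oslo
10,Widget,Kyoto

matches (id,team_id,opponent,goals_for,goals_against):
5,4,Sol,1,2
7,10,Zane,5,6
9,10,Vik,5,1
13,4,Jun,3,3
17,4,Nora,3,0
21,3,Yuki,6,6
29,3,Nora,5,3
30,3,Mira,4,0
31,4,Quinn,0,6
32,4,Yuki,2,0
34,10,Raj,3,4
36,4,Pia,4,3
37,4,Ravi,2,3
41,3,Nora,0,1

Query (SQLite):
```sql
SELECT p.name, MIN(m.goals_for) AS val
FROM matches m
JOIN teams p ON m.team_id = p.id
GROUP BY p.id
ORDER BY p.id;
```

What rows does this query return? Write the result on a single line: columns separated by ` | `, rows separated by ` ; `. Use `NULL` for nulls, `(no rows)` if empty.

Join each matches row to its teams via team_id.
Group joined rows by teams.id; compute MIN(m.goals_for) per group.
  3: ids {21, 29, 30, 41} → MIN(m.goals_for)=0
  4: ids {5, 13, 17, 31, 32, 36, 37} → MIN(m.goals_for)=0
  10: ids {7, 9, 34} → MIN(m.goals_for)=3

Gadget | 0 ; Chip | 0 ; Widget | 3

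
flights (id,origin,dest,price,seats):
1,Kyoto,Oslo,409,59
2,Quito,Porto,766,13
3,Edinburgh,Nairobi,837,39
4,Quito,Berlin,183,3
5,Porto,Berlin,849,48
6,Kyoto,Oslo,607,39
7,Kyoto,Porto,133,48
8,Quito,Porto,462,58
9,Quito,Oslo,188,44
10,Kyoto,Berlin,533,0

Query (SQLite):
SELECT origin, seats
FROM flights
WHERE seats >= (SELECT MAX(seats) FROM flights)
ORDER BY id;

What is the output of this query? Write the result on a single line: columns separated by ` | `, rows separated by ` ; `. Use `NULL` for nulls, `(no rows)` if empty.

Kyoto | 59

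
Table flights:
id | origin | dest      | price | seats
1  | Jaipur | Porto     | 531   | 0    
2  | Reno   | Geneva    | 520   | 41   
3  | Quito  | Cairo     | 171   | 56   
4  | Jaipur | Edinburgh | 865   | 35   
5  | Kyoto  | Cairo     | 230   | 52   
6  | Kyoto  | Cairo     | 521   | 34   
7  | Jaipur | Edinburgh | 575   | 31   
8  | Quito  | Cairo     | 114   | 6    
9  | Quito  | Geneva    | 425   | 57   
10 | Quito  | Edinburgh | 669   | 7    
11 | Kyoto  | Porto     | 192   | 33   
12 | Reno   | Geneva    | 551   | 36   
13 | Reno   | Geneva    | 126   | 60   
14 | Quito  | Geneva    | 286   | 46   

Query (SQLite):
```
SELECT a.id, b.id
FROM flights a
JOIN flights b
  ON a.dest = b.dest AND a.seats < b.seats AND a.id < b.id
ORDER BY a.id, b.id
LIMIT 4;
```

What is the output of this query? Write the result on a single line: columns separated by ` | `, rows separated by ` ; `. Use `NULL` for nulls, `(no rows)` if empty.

Pairs (a,b) with same dest, a.seats < b.seats, a.id < b.id.
dest groups: Cairo:{3,5,6,8} Edinburgh:{4,7,10} Geneva:{2,9,12,13,14} Porto:{1,11}
Ordered by (a.id, b.id); first 4.

1 | 11 ; 2 | 9 ; 2 | 13 ; 2 | 14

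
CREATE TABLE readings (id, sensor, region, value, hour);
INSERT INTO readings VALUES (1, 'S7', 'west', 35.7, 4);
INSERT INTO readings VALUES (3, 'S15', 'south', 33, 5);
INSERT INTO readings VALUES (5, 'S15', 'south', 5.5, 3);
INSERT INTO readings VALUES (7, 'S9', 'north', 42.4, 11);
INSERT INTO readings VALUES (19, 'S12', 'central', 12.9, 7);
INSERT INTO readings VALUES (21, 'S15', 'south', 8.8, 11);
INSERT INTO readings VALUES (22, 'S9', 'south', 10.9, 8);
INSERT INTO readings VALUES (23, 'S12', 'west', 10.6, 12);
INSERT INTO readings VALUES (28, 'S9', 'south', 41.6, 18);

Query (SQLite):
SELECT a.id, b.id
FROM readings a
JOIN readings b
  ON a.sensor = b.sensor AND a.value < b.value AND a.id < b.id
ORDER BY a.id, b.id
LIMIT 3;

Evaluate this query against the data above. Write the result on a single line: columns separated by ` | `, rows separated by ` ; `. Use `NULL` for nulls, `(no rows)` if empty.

5 | 21 ; 22 | 28

Pairs (a,b) with same sensor, a.value < b.value, a.id < b.id.
sensor groups: S12:{19,23} S15:{3,5,21} S7:{1} S9:{7,22,28}
Ordered by (a.id, b.id); first 3.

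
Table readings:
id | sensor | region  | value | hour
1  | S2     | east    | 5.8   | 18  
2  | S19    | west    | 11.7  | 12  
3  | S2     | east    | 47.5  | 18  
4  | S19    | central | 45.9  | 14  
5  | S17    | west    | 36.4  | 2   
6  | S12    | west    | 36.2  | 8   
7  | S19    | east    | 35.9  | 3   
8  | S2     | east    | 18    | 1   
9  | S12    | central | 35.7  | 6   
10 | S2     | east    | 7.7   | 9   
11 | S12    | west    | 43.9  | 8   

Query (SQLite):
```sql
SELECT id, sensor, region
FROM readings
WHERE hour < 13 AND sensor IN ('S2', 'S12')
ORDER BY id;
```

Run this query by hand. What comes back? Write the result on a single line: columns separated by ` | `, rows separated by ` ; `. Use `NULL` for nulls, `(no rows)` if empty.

6 | S12 | west ; 8 | S2 | east ; 9 | S12 | central ; 10 | S2 | east ; 11 | S12 | west

hour < 13: ids {2, 5, 6, 7, 8, 9, 10, 11}
sensor IN ('S2', 'S12'): ids {1, 3, 6, 8, 9, 10, 11}
Combine with AND.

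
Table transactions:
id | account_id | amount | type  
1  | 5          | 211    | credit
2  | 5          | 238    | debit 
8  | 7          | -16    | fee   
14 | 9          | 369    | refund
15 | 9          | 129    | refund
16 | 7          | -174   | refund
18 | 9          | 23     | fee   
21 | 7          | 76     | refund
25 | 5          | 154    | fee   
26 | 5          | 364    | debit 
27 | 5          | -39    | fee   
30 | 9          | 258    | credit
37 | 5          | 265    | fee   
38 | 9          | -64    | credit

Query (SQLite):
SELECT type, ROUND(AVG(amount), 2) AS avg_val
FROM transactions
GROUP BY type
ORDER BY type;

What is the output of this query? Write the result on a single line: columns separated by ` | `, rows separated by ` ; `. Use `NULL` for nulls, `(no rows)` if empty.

Partition transactions by type; compute ROUND(AVG(amount), 2) within each group.
  credit: ids {1, 30, 38} → ROUND(AVG(amount), 2)=135
  debit: ids {2, 26} → ROUND(AVG(amount), 2)=301
  fee: ids {8, 18, 25, 27, 37} → ROUND(AVG(amount), 2)=77.4
  refund: ids {14, 15, 16, 21} → ROUND(AVG(amount), 2)=100

credit | 135 ; debit | 301 ; fee | 77.4 ; refund | 100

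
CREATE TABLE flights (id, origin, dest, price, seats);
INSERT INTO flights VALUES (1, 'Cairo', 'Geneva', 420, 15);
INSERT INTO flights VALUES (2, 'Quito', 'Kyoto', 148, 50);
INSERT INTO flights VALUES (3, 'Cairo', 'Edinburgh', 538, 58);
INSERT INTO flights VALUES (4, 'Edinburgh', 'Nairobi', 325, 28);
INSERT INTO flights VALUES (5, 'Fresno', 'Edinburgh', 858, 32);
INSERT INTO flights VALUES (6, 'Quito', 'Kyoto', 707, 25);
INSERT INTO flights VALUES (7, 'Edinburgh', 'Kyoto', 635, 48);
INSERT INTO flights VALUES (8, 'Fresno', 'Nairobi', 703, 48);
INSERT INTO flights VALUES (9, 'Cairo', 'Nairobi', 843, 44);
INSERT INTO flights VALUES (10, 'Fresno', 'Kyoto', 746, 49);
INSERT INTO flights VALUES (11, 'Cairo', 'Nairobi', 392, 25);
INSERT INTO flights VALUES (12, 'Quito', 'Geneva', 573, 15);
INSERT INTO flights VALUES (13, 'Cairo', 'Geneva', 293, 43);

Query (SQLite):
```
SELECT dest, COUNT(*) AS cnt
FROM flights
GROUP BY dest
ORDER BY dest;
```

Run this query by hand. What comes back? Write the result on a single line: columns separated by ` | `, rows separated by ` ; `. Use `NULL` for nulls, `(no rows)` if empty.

Edinburgh | 2 ; Geneva | 3 ; Kyoto | 4 ; Nairobi | 4

Partition flights by dest; compute COUNT(*) within each group.
  Edinburgh: ids {3, 5} → COUNT(*)=2
  Geneva: ids {1, 12, 13} → COUNT(*)=3
  Kyoto: ids {2, 6, 7, 10} → COUNT(*)=4
  Nairobi: ids {4, 8, 9, 11} → COUNT(*)=4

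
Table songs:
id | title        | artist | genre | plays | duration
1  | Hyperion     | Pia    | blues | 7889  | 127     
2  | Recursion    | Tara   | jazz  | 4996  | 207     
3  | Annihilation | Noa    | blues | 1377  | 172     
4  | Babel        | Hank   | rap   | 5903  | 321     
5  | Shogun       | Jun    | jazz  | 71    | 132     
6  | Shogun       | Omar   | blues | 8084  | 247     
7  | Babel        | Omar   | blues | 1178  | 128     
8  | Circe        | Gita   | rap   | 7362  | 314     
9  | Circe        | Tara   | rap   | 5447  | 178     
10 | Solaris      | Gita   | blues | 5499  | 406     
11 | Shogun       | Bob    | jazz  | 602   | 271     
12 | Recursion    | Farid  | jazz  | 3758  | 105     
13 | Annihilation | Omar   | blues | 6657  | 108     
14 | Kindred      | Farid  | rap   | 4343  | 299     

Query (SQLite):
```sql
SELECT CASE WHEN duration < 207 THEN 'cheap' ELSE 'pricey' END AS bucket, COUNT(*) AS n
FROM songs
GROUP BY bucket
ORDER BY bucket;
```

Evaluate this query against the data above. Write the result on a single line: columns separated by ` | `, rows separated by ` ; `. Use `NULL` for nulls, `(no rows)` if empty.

Bucket rows by duration < 207 → 'cheap' else 'pricey'; count each bucket.

cheap | 7 ; pricey | 7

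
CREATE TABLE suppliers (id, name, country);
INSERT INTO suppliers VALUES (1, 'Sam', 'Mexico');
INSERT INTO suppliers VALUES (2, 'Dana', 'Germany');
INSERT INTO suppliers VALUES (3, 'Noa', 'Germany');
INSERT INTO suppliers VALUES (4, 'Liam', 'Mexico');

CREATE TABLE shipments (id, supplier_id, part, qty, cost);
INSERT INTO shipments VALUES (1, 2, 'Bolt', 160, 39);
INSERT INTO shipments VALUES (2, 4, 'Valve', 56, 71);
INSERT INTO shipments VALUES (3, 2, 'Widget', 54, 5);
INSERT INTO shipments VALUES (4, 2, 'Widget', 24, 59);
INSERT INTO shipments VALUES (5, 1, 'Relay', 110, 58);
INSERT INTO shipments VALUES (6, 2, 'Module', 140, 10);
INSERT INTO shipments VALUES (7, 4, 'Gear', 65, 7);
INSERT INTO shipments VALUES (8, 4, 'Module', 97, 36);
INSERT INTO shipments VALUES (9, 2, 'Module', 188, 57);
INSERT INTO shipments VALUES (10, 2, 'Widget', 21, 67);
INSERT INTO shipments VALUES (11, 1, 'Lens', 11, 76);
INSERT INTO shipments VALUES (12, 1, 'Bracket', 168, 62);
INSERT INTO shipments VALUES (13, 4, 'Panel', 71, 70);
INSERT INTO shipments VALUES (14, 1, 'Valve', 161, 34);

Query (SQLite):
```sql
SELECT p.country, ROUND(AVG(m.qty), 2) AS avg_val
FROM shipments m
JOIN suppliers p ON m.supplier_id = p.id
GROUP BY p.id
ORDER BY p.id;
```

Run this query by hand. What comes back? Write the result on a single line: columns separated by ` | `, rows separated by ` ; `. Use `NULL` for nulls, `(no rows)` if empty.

Join each shipments row to its suppliers via supplier_id.
Group joined rows by suppliers.id; compute ROUND(AVG(m.qty), 2) per group.
  1: ids {5, 11, 12, 14} → ROUND(AVG(m.qty), 2)=112.5
  2: ids {1, 3, 4, 6, 9, 10} → ROUND(AVG(m.qty), 2)=97.83
  4: ids {2, 7, 8, 13} → ROUND(AVG(m.qty), 2)=72.25

Mexico | 112.5 ; Germany | 97.83 ; Mexico | 72.25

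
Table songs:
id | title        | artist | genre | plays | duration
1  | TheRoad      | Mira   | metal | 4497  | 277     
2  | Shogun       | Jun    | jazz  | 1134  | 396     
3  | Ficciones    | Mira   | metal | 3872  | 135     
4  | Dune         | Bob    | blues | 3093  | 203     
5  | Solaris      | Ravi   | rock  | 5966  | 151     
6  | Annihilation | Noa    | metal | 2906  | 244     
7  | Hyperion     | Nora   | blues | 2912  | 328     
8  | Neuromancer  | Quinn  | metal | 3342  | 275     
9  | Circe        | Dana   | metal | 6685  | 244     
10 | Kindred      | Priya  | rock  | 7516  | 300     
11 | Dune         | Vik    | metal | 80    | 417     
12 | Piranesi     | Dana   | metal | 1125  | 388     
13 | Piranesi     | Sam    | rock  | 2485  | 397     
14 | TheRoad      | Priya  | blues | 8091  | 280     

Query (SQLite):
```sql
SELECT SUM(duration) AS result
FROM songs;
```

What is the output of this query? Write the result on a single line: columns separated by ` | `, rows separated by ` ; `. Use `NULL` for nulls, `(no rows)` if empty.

All duration values: [277, 396, 135, 203, 151, 244, 328, 275, 244, 300, 417, 388, 397, 280].
SUM of non-NULL values = 4035.

4035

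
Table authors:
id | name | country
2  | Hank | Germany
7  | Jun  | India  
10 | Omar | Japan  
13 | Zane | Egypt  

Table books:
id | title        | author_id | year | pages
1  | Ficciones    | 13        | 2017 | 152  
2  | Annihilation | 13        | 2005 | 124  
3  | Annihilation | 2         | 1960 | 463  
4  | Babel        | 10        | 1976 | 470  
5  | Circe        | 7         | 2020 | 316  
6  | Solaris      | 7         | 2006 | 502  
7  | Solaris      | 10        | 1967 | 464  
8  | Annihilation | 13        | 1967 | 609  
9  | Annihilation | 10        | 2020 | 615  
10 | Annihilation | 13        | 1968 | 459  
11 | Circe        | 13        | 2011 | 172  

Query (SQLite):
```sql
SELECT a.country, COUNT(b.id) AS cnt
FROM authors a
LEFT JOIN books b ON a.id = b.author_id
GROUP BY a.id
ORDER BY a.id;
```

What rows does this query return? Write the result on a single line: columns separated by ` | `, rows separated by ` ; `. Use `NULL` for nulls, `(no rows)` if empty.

Germany | 1 ; India | 2 ; Japan | 3 ; Egypt | 5

LEFT JOIN keeps every authors row; unmatched ones get NULL for books columns.
Group by authors.id and compute COUNT(b.id). COUNT(col) of an all-NULL group is 0.
  2: ids {3} → COUNT(b.id)=1
  7: ids {5, 6} → COUNT(b.id)=2
  10: ids {4, 7, 9} → COUNT(b.id)=3
  13: ids {1, 2, 8, 10, 11} → COUNT(b.id)=5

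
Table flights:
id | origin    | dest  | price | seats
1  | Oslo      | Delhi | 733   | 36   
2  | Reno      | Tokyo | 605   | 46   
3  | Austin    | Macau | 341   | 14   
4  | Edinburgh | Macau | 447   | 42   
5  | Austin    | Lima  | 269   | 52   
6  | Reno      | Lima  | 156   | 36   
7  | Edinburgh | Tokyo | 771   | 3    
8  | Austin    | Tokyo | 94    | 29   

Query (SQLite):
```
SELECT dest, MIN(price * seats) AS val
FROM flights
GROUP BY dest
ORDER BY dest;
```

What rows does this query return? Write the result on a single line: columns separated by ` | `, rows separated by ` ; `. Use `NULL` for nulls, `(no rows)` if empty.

Delhi | 26388 ; Lima | 5616 ; Macau | 4774 ; Tokyo | 2313

For each row compute price * seats.
Group by dest; take MIN of the expression per group.
  Delhi: ids {1} → MIN(price * seats)=26388
  Lima: ids {5, 6} → MIN(price * seats)=5616
  Macau: ids {3, 4} → MIN(price * seats)=4774
  Tokyo: ids {2, 7, 8} → MIN(price * seats)=2313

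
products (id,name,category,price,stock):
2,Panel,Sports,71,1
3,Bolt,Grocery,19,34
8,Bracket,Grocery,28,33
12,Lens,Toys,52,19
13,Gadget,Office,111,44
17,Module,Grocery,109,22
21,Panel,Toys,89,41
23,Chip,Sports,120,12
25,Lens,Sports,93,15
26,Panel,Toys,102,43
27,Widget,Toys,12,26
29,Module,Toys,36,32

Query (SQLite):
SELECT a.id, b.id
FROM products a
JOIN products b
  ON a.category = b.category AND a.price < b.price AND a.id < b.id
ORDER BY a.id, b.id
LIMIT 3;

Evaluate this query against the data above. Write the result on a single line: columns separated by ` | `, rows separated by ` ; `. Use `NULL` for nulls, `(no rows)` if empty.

Pairs (a,b) with same category, a.price < b.price, a.id < b.id.
category groups: Grocery:{3,8,17} Office:{13} Sports:{2,23,25} Toys:{12,21,26,27,29}
Ordered by (a.id, b.id); first 3.

2 | 23 ; 2 | 25 ; 3 | 8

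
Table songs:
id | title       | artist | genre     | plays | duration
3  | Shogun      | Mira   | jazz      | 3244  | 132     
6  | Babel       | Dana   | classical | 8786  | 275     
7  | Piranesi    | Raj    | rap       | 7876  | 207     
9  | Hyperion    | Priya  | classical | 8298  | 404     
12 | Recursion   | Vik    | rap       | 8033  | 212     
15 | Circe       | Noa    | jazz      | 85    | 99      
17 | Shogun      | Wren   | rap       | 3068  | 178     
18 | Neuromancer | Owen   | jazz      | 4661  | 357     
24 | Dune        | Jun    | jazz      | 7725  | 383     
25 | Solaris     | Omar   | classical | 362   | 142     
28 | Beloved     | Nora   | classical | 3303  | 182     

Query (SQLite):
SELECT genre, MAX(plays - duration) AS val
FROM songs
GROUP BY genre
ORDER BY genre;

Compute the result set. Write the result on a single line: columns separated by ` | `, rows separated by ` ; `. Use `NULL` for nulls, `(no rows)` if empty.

classical | 8511 ; jazz | 7342 ; rap | 7821

For each row compute plays - duration.
Group by genre; take MAX of the expression per group.
  classical: ids {6, 9, 25, 28} → MAX(plays - duration)=8511
  jazz: ids {3, 15, 18, 24} → MAX(plays - duration)=7342
  rap: ids {7, 12, 17} → MAX(plays - duration)=7821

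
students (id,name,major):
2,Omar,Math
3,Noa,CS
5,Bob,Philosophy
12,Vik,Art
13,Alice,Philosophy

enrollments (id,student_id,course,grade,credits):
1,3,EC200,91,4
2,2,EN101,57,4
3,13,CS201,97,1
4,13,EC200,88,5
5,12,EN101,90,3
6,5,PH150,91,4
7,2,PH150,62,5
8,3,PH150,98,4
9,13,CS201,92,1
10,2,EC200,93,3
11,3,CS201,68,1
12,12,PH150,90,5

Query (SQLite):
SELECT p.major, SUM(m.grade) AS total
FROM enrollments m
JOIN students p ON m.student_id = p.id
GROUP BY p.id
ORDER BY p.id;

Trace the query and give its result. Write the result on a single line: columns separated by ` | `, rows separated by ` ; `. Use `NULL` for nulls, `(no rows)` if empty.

Join each enrollments row to its students via student_id.
Group joined rows by students.id; compute SUM(m.grade) per group.
  2: ids {2, 7, 10} → SUM(m.grade)=212
  3: ids {1, 8, 11} → SUM(m.grade)=257
  5: ids {6} → SUM(m.grade)=91
  12: ids {5, 12} → SUM(m.grade)=180
  13: ids {3, 4, 9} → SUM(m.grade)=277

Math | 212 ; CS | 257 ; Philosophy | 91 ; Art | 180 ; Philosophy | 277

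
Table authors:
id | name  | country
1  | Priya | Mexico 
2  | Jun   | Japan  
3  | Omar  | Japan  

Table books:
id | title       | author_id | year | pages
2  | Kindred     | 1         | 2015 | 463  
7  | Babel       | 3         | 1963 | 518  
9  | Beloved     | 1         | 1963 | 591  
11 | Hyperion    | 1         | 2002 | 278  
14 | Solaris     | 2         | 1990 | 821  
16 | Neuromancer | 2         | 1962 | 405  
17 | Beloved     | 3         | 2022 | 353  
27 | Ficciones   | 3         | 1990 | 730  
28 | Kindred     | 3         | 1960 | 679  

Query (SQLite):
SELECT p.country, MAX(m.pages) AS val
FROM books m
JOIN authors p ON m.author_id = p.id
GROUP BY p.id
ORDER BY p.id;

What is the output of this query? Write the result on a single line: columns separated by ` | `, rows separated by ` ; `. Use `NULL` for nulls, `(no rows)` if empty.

Mexico | 591 ; Japan | 821 ; Japan | 730

Join each books row to its authors via author_id.
Group joined rows by authors.id; compute MAX(m.pages) per group.
  1: ids {2, 9, 11} → MAX(m.pages)=591
  2: ids {14, 16} → MAX(m.pages)=821
  3: ids {7, 17, 27, 28} → MAX(m.pages)=730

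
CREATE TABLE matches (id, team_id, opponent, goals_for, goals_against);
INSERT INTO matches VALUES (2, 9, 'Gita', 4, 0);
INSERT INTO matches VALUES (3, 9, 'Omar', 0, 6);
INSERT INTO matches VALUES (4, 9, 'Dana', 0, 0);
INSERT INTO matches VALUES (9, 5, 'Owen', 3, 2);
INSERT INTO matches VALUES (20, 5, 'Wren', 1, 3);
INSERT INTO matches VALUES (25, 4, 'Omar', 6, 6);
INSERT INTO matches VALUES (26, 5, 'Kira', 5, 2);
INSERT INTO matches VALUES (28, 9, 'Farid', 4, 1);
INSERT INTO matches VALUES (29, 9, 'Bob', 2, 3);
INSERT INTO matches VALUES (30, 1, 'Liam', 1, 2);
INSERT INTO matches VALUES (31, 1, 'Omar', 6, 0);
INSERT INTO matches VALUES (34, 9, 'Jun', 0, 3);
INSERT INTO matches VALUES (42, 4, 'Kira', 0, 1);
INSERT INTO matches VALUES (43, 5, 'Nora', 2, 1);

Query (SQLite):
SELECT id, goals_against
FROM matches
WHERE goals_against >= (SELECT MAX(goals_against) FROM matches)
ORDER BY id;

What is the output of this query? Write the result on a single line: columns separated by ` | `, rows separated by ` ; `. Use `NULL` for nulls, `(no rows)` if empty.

3 | 6 ; 25 | 6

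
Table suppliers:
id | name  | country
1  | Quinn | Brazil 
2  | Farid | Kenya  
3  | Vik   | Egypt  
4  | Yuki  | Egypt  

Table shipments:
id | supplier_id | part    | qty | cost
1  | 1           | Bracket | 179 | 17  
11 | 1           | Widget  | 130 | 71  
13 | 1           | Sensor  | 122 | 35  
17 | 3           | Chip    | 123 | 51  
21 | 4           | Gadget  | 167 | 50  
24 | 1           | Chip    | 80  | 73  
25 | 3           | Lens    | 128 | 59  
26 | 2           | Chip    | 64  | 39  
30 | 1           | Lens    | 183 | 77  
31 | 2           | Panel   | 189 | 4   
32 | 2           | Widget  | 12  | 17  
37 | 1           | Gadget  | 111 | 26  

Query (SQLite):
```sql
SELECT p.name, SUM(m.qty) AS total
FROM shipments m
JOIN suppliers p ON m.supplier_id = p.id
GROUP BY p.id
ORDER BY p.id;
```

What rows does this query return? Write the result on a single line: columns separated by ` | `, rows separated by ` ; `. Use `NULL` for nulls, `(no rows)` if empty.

Join each shipments row to its suppliers via supplier_id.
Group joined rows by suppliers.id; compute SUM(m.qty) per group.
  1: ids {1, 11, 13, 24, 30, 37} → SUM(m.qty)=805
  2: ids {26, 31, 32} → SUM(m.qty)=265
  3: ids {17, 25} → SUM(m.qty)=251
  4: ids {21} → SUM(m.qty)=167

Quinn | 805 ; Farid | 265 ; Vik | 251 ; Yuki | 167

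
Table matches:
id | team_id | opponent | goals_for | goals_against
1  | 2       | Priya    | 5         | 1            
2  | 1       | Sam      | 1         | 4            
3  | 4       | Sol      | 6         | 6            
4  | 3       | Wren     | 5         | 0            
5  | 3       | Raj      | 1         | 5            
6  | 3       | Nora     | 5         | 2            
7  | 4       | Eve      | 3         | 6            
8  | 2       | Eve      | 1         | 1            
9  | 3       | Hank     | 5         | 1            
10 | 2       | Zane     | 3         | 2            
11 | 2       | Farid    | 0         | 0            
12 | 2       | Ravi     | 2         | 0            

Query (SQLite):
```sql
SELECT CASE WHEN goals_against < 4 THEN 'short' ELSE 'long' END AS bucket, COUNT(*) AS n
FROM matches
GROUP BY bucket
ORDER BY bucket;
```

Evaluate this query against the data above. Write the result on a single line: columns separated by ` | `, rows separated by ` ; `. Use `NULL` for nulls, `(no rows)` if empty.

Bucket rows by goals_against < 4 → 'short' else 'long'; count each bucket.

long | 4 ; short | 8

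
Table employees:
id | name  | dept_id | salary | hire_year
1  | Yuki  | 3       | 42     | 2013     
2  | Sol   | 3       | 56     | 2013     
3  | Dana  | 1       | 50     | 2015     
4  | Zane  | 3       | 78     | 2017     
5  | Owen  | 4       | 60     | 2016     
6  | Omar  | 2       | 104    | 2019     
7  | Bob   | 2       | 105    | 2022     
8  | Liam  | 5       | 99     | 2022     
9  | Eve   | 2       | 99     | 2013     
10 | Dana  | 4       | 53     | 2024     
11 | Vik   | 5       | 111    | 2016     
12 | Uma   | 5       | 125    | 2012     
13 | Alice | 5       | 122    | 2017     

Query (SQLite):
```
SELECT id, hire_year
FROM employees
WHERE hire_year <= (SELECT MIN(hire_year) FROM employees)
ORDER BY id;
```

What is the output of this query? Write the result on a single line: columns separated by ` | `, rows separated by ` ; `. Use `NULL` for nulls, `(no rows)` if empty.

12 | 2012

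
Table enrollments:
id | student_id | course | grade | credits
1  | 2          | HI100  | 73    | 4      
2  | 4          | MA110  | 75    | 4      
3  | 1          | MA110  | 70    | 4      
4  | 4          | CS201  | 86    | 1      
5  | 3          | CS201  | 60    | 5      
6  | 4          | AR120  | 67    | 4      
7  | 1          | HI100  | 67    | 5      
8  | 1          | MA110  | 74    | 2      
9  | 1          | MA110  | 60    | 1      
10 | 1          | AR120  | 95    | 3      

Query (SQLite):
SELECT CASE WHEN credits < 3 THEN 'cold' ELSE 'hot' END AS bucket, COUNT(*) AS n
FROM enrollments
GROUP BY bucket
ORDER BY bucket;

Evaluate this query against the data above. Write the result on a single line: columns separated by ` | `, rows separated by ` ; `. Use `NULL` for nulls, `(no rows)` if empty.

cold | 3 ; hot | 7

Bucket rows by credits < 3 → 'cold' else 'hot'; count each bucket.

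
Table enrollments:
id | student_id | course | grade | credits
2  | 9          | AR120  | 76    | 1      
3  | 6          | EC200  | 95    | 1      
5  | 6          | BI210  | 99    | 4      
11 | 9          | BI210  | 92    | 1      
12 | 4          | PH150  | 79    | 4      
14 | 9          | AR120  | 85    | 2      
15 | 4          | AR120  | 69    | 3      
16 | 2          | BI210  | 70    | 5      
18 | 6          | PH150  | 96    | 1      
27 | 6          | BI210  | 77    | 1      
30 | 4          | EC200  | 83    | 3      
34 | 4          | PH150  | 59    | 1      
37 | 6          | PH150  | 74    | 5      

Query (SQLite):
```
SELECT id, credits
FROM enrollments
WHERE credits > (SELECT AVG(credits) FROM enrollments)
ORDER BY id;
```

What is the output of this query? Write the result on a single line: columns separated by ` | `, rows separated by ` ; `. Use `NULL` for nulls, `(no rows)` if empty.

Scalar subquery: AVG(credits) over all enrollments rows = 2.461538 (≈; comparison uses full precision).
Keep rows where credits > that value.

5 | 4 ; 12 | 4 ; 15 | 3 ; 16 | 5 ; 30 | 3 ; 37 | 5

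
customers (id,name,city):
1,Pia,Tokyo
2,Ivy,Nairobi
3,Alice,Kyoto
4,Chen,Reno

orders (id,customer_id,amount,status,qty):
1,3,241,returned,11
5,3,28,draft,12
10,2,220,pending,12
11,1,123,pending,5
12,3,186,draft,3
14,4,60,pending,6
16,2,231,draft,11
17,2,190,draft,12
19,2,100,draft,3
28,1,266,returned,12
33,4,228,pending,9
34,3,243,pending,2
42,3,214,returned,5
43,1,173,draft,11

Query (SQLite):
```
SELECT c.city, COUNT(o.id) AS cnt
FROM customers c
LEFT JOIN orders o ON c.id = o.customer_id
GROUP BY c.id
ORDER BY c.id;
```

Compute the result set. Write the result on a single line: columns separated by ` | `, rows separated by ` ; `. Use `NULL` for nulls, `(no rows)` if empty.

LEFT JOIN keeps every customers row; unmatched ones get NULL for orders columns.
Group by customers.id and compute COUNT(o.id). COUNT(col) of an all-NULL group is 0.
  1: ids {11, 28, 43} → COUNT(o.id)=3
  2: ids {10, 16, 17, 19} → COUNT(o.id)=4
  3: ids {1, 5, 12, 34, 42} → COUNT(o.id)=5
  4: ids {14, 33} → COUNT(o.id)=2

Tokyo | 3 ; Nairobi | 4 ; Kyoto | 5 ; Reno | 2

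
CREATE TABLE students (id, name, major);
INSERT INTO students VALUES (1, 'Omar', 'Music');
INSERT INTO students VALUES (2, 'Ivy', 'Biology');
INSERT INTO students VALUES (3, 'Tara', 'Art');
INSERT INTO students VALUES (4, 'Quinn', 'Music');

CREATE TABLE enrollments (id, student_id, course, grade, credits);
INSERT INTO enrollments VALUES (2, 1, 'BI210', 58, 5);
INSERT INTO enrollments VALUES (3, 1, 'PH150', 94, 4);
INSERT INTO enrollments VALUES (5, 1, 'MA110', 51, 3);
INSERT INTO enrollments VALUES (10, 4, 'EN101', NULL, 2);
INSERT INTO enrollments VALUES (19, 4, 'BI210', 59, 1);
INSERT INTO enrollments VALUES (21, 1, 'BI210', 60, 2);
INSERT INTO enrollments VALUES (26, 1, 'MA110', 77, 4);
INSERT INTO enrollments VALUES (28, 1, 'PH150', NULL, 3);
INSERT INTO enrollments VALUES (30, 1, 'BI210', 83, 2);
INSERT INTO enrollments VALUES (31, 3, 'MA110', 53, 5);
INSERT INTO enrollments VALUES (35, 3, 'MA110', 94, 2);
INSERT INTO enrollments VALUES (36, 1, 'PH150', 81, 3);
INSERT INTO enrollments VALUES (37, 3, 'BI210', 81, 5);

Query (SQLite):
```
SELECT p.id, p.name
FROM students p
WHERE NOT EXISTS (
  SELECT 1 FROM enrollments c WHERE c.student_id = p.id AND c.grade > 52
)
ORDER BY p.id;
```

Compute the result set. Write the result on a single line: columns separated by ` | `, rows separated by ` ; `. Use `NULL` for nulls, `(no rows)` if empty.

For each students row, check whether any enrollments with matching student_id has grade > 52.
Keep rows where that is false.

2 | Ivy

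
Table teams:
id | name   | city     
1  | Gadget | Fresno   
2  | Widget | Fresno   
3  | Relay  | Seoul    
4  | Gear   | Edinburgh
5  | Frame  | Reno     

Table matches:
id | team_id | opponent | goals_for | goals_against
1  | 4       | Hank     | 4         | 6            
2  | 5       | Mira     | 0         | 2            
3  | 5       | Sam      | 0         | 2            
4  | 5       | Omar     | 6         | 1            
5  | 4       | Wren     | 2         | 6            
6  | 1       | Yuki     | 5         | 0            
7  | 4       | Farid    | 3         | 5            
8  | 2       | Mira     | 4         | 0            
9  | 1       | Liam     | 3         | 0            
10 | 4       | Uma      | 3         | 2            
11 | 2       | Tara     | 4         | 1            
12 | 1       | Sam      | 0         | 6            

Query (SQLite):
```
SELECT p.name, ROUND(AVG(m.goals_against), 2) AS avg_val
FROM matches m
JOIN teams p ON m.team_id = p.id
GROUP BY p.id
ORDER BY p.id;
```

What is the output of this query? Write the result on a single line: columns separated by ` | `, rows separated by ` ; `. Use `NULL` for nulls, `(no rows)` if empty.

Gadget | 2 ; Widget | 0.5 ; Gear | 4.75 ; Frame | 1.67

Join each matches row to its teams via team_id.
Group joined rows by teams.id; compute ROUND(AVG(m.goals_against), 2) per group.
  1: ids {6, 9, 12} → ROUND(AVG(m.goals_against), 2)=2
  2: ids {8, 11} → ROUND(AVG(m.goals_against), 2)=0.5
  4: ids {1, 5, 7, 10} → ROUND(AVG(m.goals_against), 2)=4.75
  5: ids {2, 3, 4} → ROUND(AVG(m.goals_against), 2)=1.67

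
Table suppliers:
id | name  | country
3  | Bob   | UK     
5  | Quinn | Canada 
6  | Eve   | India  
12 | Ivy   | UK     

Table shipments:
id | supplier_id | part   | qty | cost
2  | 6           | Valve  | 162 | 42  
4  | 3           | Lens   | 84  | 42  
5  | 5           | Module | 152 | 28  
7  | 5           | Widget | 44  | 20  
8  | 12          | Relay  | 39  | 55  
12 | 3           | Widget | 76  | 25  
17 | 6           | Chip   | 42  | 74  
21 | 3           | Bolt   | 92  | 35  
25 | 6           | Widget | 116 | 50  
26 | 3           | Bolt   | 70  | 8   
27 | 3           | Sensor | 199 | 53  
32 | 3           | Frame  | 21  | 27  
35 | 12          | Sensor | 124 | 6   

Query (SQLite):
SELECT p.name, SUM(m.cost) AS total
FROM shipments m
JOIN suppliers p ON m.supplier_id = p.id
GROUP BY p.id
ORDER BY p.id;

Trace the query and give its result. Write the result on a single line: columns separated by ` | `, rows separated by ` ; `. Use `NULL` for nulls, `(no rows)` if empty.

Bob | 190 ; Quinn | 48 ; Eve | 166 ; Ivy | 61

Join each shipments row to its suppliers via supplier_id.
Group joined rows by suppliers.id; compute SUM(m.cost) per group.
  3: ids {4, 12, 21, 26, 27, 32} → SUM(m.cost)=190
  5: ids {5, 7} → SUM(m.cost)=48
  6: ids {2, 17, 25} → SUM(m.cost)=166
  12: ids {8, 35} → SUM(m.cost)=61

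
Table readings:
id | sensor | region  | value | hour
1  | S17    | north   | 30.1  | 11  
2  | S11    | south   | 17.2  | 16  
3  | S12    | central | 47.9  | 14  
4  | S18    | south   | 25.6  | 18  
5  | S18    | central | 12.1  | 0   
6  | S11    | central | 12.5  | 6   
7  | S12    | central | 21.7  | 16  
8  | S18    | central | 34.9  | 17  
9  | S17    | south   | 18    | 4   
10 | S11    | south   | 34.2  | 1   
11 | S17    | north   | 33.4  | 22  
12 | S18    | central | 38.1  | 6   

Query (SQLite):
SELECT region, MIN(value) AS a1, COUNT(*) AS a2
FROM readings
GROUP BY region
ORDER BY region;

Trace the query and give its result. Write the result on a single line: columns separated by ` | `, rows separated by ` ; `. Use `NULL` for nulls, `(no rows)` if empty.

central | 12.1 | 6 ; north | 30.1 | 2 ; south | 17.2 | 4

Group readings by region.
Per group compute: MIN(value), COUNT(*).
  central: ids {3, 5, 6, 7, 8, 12} → MIN(value)=12.1, COUNT(*)=6
  north: ids {1, 11} → MIN(value)=30.1, COUNT(*)=2
  south: ids {2, 4, 9, 10} → MIN(value)=17.2, COUNT(*)=4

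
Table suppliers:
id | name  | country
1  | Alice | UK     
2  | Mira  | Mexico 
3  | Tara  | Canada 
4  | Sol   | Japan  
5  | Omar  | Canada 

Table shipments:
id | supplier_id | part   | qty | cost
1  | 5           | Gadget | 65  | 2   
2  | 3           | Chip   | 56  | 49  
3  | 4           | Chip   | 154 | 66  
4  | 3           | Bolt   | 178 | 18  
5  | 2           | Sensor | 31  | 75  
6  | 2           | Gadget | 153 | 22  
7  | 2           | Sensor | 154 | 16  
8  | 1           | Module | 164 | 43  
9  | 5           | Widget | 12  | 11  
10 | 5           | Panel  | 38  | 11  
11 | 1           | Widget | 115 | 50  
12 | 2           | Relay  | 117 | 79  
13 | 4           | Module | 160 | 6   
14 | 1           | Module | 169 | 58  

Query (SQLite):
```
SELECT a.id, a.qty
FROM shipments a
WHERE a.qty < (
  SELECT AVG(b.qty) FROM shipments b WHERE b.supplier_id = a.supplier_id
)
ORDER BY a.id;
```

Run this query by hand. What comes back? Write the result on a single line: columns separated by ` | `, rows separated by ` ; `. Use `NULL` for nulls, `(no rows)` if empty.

2 | 56 ; 3 | 154 ; 5 | 31 ; 9 | 12 ; 10 | 38 ; 11 | 115

For each shipments row a, compute AVG(qty) over rows sharing a.supplier_id.
Keep row a if a.qty < that per-group AVG.
  supplier_id=1: AVG(qty) = 149.333333
  supplier_id=2: AVG(qty) = 113.75
  supplier_id=3: AVG(qty) = 117.0
  supplier_id=4: AVG(qty) = 157.0
  supplier_id=5: AVG(qty) = 38.333333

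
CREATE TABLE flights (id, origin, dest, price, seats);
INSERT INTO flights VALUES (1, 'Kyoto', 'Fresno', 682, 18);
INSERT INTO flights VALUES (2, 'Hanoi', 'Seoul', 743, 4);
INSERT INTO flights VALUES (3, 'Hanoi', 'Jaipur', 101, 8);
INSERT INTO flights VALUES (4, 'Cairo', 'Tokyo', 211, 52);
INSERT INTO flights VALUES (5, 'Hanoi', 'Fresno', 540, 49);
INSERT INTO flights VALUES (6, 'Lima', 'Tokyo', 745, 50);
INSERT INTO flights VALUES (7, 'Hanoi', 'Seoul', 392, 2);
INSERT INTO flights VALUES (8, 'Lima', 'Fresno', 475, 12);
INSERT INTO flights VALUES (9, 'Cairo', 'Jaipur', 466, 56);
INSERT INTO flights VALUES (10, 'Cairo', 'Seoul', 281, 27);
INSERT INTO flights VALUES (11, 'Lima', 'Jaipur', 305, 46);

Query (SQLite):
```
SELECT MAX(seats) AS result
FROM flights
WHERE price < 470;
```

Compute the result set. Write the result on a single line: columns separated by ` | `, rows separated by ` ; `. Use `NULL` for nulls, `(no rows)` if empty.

56

Rows where price < 470 → seats values: [8, 52, 2, 56, 27, 46].
MAX of non-NULL values = 56.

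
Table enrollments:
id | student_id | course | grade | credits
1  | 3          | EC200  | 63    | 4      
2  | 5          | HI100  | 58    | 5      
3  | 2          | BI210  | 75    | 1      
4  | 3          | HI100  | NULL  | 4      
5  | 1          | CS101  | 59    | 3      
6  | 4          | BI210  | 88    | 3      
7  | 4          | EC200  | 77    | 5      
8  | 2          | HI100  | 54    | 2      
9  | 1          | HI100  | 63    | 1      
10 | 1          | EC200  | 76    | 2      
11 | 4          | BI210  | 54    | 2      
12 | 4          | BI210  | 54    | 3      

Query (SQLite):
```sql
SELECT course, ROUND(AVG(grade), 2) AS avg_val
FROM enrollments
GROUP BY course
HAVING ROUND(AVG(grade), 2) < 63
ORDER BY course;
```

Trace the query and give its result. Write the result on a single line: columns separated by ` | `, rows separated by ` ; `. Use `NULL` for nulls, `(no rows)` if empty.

CS101 | 59 ; HI100 | 58.33

Partition enrollments by course; compute ROUND(AVG(grade), 2) within each group.
HAVING: keep groups where ROUND(AVG(grade), 2) < 63.
  BI210: ids {3, 6, 11, 12} → ROUND(AVG(grade), 2)=67.75
  CS101: ids {5} → ROUND(AVG(grade), 2)=59
  EC200: ids {1, 7, 10} → ROUND(AVG(grade), 2)=72
  HI100: ids {2, 4, 8, 9} → ROUND(AVG(grade), 2)=58.33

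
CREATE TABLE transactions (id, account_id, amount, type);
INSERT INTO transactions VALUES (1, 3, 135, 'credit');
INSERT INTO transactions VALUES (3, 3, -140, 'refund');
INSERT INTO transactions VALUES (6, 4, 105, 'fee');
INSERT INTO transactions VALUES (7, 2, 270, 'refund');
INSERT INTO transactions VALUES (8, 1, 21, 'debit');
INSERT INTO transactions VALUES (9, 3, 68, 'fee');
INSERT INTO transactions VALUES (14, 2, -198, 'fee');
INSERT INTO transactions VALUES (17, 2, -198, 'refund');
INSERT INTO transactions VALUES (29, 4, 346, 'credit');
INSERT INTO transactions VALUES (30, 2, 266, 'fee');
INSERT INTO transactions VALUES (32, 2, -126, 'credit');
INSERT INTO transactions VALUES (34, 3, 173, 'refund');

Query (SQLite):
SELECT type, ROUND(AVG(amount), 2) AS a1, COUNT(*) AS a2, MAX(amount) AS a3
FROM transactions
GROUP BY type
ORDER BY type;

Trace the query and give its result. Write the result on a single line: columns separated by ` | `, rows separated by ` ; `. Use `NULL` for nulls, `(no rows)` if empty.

credit | 118.33 | 3 | 346 ; debit | 21 | 1 | 21 ; fee | 60.25 | 4 | 266 ; refund | 26.25 | 4 | 270

Group transactions by type.
Per group compute: ROUND(AVG(amount), 2), COUNT(*), MAX(amount).
  credit: ids {1, 29, 32} → ROUND(AVG(amount), 2)=118.33, COUNT(*)=3, MAX(amount)=346
  debit: ids {8} → ROUND(AVG(amount), 2)=21, COUNT(*)=1, MAX(amount)=21
  fee: ids {6, 9, 14, 30} → ROUND(AVG(amount), 2)=60.25, COUNT(*)=4, MAX(amount)=266
  refund: ids {3, 7, 17, 34} → ROUND(AVG(amount), 2)=26.25, COUNT(*)=4, MAX(amount)=270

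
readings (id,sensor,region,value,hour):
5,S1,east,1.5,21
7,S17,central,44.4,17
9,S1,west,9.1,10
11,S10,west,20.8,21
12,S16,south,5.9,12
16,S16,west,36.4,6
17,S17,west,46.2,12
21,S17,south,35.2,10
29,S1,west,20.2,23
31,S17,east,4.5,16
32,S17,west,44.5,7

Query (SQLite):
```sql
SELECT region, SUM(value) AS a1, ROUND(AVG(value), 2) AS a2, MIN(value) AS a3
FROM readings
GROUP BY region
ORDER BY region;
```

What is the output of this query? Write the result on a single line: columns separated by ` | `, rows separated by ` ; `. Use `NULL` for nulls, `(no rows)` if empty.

central | 44.4 | 44.4 | 44.4 ; east | 6 | 3 | 1.5 ; south | 41.1 | 20.55 | 5.9 ; west | 177.2 | 29.53 | 9.1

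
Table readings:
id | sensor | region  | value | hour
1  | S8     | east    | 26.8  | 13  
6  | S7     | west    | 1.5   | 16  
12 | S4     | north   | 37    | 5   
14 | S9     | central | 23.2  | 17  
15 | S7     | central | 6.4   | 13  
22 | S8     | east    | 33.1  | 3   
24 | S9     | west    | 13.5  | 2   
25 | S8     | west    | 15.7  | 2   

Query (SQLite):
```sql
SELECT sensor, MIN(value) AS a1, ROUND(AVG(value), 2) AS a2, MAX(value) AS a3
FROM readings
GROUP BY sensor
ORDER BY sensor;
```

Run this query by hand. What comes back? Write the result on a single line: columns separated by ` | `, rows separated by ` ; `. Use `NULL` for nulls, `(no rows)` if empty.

Group readings by sensor.
Per group compute: MIN(value), ROUND(AVG(value), 2), MAX(value).
  S4: ids {12} → MIN(value)=37, ROUND(AVG(value), 2)=37, MAX(value)=37
  S7: ids {6, 15} → MIN(value)=1.5, ROUND(AVG(value), 2)=3.95, MAX(value)=6.4
  S8: ids {1, 22, 25} → MIN(value)=15.7, ROUND(AVG(value), 2)=25.2, MAX(value)=33.1
  S9: ids {14, 24} → MIN(value)=13.5, ROUND(AVG(value), 2)=18.35, MAX(value)=23.2

S4 | 37 | 37 | 37 ; S7 | 1.5 | 3.95 | 6.4 ; S8 | 15.7 | 25.2 | 33.1 ; S9 | 13.5 | 18.35 | 23.2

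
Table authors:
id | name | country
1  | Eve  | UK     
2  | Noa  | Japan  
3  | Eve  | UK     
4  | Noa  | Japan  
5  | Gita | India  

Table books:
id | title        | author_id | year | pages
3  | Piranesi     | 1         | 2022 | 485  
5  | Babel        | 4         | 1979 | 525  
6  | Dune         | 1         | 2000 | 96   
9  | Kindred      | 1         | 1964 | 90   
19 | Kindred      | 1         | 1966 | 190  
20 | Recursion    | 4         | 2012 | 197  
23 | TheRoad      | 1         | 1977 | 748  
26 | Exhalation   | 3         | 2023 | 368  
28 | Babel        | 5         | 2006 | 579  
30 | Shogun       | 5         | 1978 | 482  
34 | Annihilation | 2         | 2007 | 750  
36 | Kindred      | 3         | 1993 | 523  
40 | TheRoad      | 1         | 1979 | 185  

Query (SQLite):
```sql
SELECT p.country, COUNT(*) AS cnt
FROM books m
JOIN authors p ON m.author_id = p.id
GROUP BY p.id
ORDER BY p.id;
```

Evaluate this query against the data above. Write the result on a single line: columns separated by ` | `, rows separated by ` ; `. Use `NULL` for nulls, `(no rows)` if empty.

Join each books row to its authors via author_id.
Group joined rows by authors.id; compute COUNT(*) per group.
  1: ids {3, 6, 9, 19, 23, 40} → COUNT(*)=6
  2: ids {34} → COUNT(*)=1
  3: ids {26, 36} → COUNT(*)=2
  4: ids {5, 20} → COUNT(*)=2
  5: ids {28, 30} → COUNT(*)=2

UK | 6 ; Japan | 1 ; UK | 2 ; Japan | 2 ; India | 2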